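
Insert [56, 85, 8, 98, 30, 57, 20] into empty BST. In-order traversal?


Insert 56: root
Insert 85: R from 56
Insert 8: L from 56
Insert 98: R from 56 -> R from 85
Insert 30: L from 56 -> R from 8
Insert 57: R from 56 -> L from 85
Insert 20: L from 56 -> R from 8 -> L from 30

In-order: [8, 20, 30, 56, 57, 85, 98]


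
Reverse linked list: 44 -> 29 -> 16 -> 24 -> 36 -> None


Step 1: curr=44, set curr.next=prev(None) | reversed so far: 44
Step 2: curr=29, set curr.next=prev(44) | reversed so far: 29 -> 44
Step 3: curr=16, set curr.next=prev(29) | reversed so far: 16 -> 29 -> 44
Step 4: curr=24, set curr.next=prev(16) | reversed so far: 24 -> 16 -> 29 -> 44
Step 5: curr=36, set curr.next=prev(24) | reversed so far: 36 -> 24 -> 16 -> 29 -> 44

36 -> 24 -> 16 -> 29 -> 44 -> None


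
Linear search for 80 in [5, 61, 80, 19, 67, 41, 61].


i=0: 5!=80
i=1: 61!=80
i=2: 80==80 found!

Found at 2, 3 comps


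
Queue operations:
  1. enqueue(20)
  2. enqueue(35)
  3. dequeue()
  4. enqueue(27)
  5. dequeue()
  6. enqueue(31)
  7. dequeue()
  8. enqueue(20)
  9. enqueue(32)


enqueue(20) -> [20]
enqueue(35) -> [20, 35]
dequeue()->20, [35]
enqueue(27) -> [35, 27]
dequeue()->35, [27]
enqueue(31) -> [27, 31]
dequeue()->27, [31]
enqueue(20) -> [31, 20]
enqueue(32) -> [31, 20, 32]

Final queue: [31, 20, 32]


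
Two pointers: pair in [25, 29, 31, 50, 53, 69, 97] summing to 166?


lo=0(25)+hi=6(97)=122
lo=1(29)+hi=6(97)=126
lo=2(31)+hi=6(97)=128
lo=3(50)+hi=6(97)=147
lo=4(53)+hi=6(97)=150
lo=5(69)+hi=6(97)=166

Yes: 69+97=166


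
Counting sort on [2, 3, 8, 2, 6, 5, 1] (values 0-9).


Input: [2, 3, 8, 2, 6, 5, 1]
Counts: [0, 1, 2, 1, 0, 1, 1, 0, 1, 0]

Sorted: [1, 2, 2, 3, 5, 6, 8]


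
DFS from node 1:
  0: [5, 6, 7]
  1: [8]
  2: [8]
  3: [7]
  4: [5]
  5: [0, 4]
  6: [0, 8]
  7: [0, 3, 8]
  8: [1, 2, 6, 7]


Visit 1, push [8]
Visit 8, push [7, 6, 2]
Visit 2, push []
Visit 6, push [0]
Visit 0, push [7, 5]
Visit 5, push [4]
Visit 4, push []
Visit 7, push [3]
Visit 3, push []

DFS order: [1, 8, 2, 6, 0, 5, 4, 7, 3]


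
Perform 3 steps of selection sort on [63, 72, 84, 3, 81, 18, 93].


Initial: [63, 72, 84, 3, 81, 18, 93]
Step 1: min=3 at 3
  Swap: [3, 72, 84, 63, 81, 18, 93]
Step 2: min=18 at 5
  Swap: [3, 18, 84, 63, 81, 72, 93]
Step 3: min=63 at 3
  Swap: [3, 18, 63, 84, 81, 72, 93]

After 3 steps: [3, 18, 63, 84, 81, 72, 93]


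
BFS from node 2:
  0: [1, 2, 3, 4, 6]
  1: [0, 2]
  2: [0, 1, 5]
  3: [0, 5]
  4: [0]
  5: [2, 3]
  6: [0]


Visit 2, enqueue [0, 1, 5]
Visit 0, enqueue [3, 4, 6]
Visit 1, enqueue []
Visit 5, enqueue []
Visit 3, enqueue []
Visit 4, enqueue []
Visit 6, enqueue []

BFS order: [2, 0, 1, 5, 3, 4, 6]


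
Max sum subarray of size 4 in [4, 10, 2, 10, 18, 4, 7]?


[0:4]: 26
[1:5]: 40
[2:6]: 34
[3:7]: 39

Max: 40 at [1:5]


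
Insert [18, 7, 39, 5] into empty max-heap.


Insert 18: [18]
Insert 7: [18, 7]
Insert 39: [39, 7, 18]
Insert 5: [39, 7, 18, 5]

Final heap: [39, 7, 18, 5]


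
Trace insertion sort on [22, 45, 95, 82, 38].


Initial: [22, 45, 95, 82, 38]
Insert 45: [22, 45, 95, 82, 38]
Insert 95: [22, 45, 95, 82, 38]
Insert 82: [22, 45, 82, 95, 38]
Insert 38: [22, 38, 45, 82, 95]

Sorted: [22, 38, 45, 82, 95]


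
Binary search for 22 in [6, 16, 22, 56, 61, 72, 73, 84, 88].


Step 1: lo=0, hi=8, mid=4, val=61
Step 2: lo=0, hi=3, mid=1, val=16
Step 3: lo=2, hi=3, mid=2, val=22

Found at index 2


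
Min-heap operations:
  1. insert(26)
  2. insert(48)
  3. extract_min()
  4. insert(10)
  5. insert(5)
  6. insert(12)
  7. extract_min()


insert(26) -> [26]
insert(48) -> [26, 48]
extract_min()->26, [48]
insert(10) -> [10, 48]
insert(5) -> [5, 48, 10]
insert(12) -> [5, 12, 10, 48]
extract_min()->5, [10, 12, 48]

Final heap: [10, 12, 48]


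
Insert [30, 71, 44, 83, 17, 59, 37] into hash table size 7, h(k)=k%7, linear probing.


Insert 30: h=2 -> slot 2
Insert 71: h=1 -> slot 1
Insert 44: h=2, 1 probes -> slot 3
Insert 83: h=6 -> slot 6
Insert 17: h=3, 1 probes -> slot 4
Insert 59: h=3, 2 probes -> slot 5
Insert 37: h=2, 5 probes -> slot 0

Table: [37, 71, 30, 44, 17, 59, 83]


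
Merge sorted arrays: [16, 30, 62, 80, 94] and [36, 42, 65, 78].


Take 16 from A
Take 30 from A
Take 36 from B
Take 42 from B
Take 62 from A
Take 65 from B
Take 78 from B

Merged: [16, 30, 36, 42, 62, 65, 78, 80, 94]


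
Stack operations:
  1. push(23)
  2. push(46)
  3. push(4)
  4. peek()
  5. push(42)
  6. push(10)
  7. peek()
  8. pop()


push(23) -> [23]
push(46) -> [23, 46]
push(4) -> [23, 46, 4]
peek()->4
push(42) -> [23, 46, 4, 42]
push(10) -> [23, 46, 4, 42, 10]
peek()->10
pop()->10, [23, 46, 4, 42]

Final stack: [23, 46, 4, 42]


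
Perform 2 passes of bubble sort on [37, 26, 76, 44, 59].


Initial: [37, 26, 76, 44, 59]
Pass 1: [26, 37, 44, 59, 76] (3 swaps)
Pass 2: [26, 37, 44, 59, 76] (0 swaps)

After 2 passes: [26, 37, 44, 59, 76]


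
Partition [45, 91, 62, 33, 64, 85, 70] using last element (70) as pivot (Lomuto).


Pivot: 70
  45 <= 70: advance i (no swap)
  62 <= 70: swap -> [45, 62, 91, 33, 64, 85, 70]
  33 <= 70: swap -> [45, 62, 33, 91, 64, 85, 70]
  64 <= 70: swap -> [45, 62, 33, 64, 91, 85, 70]
Place pivot at 4: [45, 62, 33, 64, 70, 85, 91]

Partitioned: [45, 62, 33, 64, 70, 85, 91]


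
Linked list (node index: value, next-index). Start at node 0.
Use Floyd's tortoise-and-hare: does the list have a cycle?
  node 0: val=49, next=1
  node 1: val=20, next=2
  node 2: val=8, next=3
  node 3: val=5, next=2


Floyd's tortoise (slow, +1) and hare (fast, +2):
  init: slow=0, fast=0
  step 1: slow=1, fast=2
  step 2: slow=2, fast=2
  slow == fast at node 2: cycle detected

Cycle: yes


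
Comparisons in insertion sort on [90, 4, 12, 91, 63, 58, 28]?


Algorithm: insertion sort
Input: [90, 4, 12, 91, 63, 58, 28]
Sorted: [4, 12, 28, 58, 63, 90, 91]

16


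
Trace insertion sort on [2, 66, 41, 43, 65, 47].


Initial: [2, 66, 41, 43, 65, 47]
Insert 66: [2, 66, 41, 43, 65, 47]
Insert 41: [2, 41, 66, 43, 65, 47]
Insert 43: [2, 41, 43, 66, 65, 47]
Insert 65: [2, 41, 43, 65, 66, 47]
Insert 47: [2, 41, 43, 47, 65, 66]

Sorted: [2, 41, 43, 47, 65, 66]


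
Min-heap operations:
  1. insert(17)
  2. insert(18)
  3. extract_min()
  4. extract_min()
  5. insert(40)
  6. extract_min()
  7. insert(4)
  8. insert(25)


insert(17) -> [17]
insert(18) -> [17, 18]
extract_min()->17, [18]
extract_min()->18, []
insert(40) -> [40]
extract_min()->40, []
insert(4) -> [4]
insert(25) -> [4, 25]

Final heap: [4, 25]


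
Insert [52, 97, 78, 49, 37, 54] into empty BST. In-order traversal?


Insert 52: root
Insert 97: R from 52
Insert 78: R from 52 -> L from 97
Insert 49: L from 52
Insert 37: L from 52 -> L from 49
Insert 54: R from 52 -> L from 97 -> L from 78

In-order: [37, 49, 52, 54, 78, 97]


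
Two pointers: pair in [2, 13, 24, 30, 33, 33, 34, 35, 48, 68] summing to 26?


lo=0(2)+hi=9(68)=70
lo=0(2)+hi=8(48)=50
lo=0(2)+hi=7(35)=37
lo=0(2)+hi=6(34)=36
lo=0(2)+hi=5(33)=35
lo=0(2)+hi=4(33)=35
lo=0(2)+hi=3(30)=32
lo=0(2)+hi=2(24)=26

Yes: 2+24=26


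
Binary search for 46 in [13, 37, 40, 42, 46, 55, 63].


Step 1: lo=0, hi=6, mid=3, val=42
Step 2: lo=4, hi=6, mid=5, val=55
Step 3: lo=4, hi=4, mid=4, val=46

Found at index 4


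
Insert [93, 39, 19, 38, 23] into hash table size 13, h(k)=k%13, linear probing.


Insert 93: h=2 -> slot 2
Insert 39: h=0 -> slot 0
Insert 19: h=6 -> slot 6
Insert 38: h=12 -> slot 12
Insert 23: h=10 -> slot 10

Table: [39, None, 93, None, None, None, 19, None, None, None, 23, None, 38]


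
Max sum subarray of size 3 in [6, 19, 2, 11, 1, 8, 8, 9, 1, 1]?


[0:3]: 27
[1:4]: 32
[2:5]: 14
[3:6]: 20
[4:7]: 17
[5:8]: 25
[6:9]: 18
[7:10]: 11

Max: 32 at [1:4]


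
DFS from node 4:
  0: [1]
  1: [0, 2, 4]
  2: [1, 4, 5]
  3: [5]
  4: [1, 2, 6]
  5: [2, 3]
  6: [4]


Visit 4, push [6, 2, 1]
Visit 1, push [2, 0]
Visit 0, push []
Visit 2, push [5]
Visit 5, push [3]
Visit 3, push []
Visit 6, push []

DFS order: [4, 1, 0, 2, 5, 3, 6]


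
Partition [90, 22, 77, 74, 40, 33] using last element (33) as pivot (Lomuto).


Pivot: 33
  22 <= 33: swap -> [22, 90, 77, 74, 40, 33]
Place pivot at 1: [22, 33, 77, 74, 40, 90]

Partitioned: [22, 33, 77, 74, 40, 90]


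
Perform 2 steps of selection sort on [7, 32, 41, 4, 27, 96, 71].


Initial: [7, 32, 41, 4, 27, 96, 71]
Step 1: min=4 at 3
  Swap: [4, 32, 41, 7, 27, 96, 71]
Step 2: min=7 at 3
  Swap: [4, 7, 41, 32, 27, 96, 71]

After 2 steps: [4, 7, 41, 32, 27, 96, 71]


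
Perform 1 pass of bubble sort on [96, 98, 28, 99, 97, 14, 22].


Initial: [96, 98, 28, 99, 97, 14, 22]
Pass 1: [96, 28, 98, 97, 14, 22, 99] (4 swaps)

After 1 pass: [96, 28, 98, 97, 14, 22, 99]


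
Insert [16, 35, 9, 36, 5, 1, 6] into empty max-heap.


Insert 16: [16]
Insert 35: [35, 16]
Insert 9: [35, 16, 9]
Insert 36: [36, 35, 9, 16]
Insert 5: [36, 35, 9, 16, 5]
Insert 1: [36, 35, 9, 16, 5, 1]
Insert 6: [36, 35, 9, 16, 5, 1, 6]

Final heap: [36, 35, 9, 16, 5, 1, 6]


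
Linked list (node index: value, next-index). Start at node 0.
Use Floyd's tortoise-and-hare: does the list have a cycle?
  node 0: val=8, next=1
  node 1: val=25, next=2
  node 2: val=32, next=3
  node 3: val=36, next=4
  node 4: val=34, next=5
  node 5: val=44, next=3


Floyd's tortoise (slow, +1) and hare (fast, +2):
  init: slow=0, fast=0
  step 1: slow=1, fast=2
  step 2: slow=2, fast=4
  step 3: slow=3, fast=3
  slow == fast at node 3: cycle detected

Cycle: yes


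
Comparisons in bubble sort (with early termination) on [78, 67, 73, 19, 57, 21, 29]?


Algorithm: bubble sort (with early termination)
Input: [78, 67, 73, 19, 57, 21, 29]
Sorted: [19, 21, 29, 57, 67, 73, 78]

20


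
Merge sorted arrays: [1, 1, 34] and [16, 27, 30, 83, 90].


Take 1 from A
Take 1 from A
Take 16 from B
Take 27 from B
Take 30 from B
Take 34 from A

Merged: [1, 1, 16, 27, 30, 34, 83, 90]


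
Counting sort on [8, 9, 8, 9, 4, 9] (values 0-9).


Input: [8, 9, 8, 9, 4, 9]
Counts: [0, 0, 0, 0, 1, 0, 0, 0, 2, 3]

Sorted: [4, 8, 8, 9, 9, 9]


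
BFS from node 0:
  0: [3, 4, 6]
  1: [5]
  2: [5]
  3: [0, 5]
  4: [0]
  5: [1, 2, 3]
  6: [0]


Visit 0, enqueue [3, 4, 6]
Visit 3, enqueue [5]
Visit 4, enqueue []
Visit 6, enqueue []
Visit 5, enqueue [1, 2]
Visit 1, enqueue []
Visit 2, enqueue []

BFS order: [0, 3, 4, 6, 5, 1, 2]


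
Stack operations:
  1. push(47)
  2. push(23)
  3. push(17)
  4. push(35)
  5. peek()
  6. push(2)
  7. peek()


push(47) -> [47]
push(23) -> [47, 23]
push(17) -> [47, 23, 17]
push(35) -> [47, 23, 17, 35]
peek()->35
push(2) -> [47, 23, 17, 35, 2]
peek()->2

Final stack: [47, 23, 17, 35, 2]


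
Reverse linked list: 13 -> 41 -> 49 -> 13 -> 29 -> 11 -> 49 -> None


Step 1: curr=13, set curr.next=prev(None) | reversed so far: 13
Step 2: curr=41, set curr.next=prev(13) | reversed so far: 41 -> 13
Step 3: curr=49, set curr.next=prev(41) | reversed so far: 49 -> 41 -> 13
Step 4: curr=13, set curr.next=prev(49) | reversed so far: 13 -> 49 -> 41 -> 13
Step 5: curr=29, set curr.next=prev(13) | reversed so far: 29 -> 13 -> 49 -> 41 -> 13
Step 6: curr=11, set curr.next=prev(29) | reversed so far: 11 -> 29 -> 13 -> 49 -> 41 -> 13
Step 7: curr=49, set curr.next=prev(11) | reversed so far: 49 -> 11 -> 29 -> 13 -> 49 -> 41 -> 13

49 -> 11 -> 29 -> 13 -> 49 -> 41 -> 13 -> None


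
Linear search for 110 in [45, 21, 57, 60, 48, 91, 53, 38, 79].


i=0: 45!=110
i=1: 21!=110
i=2: 57!=110
i=3: 60!=110
i=4: 48!=110
i=5: 91!=110
i=6: 53!=110
i=7: 38!=110
i=8: 79!=110

Not found, 9 comps


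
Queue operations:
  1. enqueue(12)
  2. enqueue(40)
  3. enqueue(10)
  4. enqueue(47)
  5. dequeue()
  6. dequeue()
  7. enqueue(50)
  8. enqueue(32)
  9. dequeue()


enqueue(12) -> [12]
enqueue(40) -> [12, 40]
enqueue(10) -> [12, 40, 10]
enqueue(47) -> [12, 40, 10, 47]
dequeue()->12, [40, 10, 47]
dequeue()->40, [10, 47]
enqueue(50) -> [10, 47, 50]
enqueue(32) -> [10, 47, 50, 32]
dequeue()->10, [47, 50, 32]

Final queue: [47, 50, 32]


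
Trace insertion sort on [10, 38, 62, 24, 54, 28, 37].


Initial: [10, 38, 62, 24, 54, 28, 37]
Insert 38: [10, 38, 62, 24, 54, 28, 37]
Insert 62: [10, 38, 62, 24, 54, 28, 37]
Insert 24: [10, 24, 38, 62, 54, 28, 37]
Insert 54: [10, 24, 38, 54, 62, 28, 37]
Insert 28: [10, 24, 28, 38, 54, 62, 37]
Insert 37: [10, 24, 28, 37, 38, 54, 62]

Sorted: [10, 24, 28, 37, 38, 54, 62]


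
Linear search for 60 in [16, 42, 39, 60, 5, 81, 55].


i=0: 16!=60
i=1: 42!=60
i=2: 39!=60
i=3: 60==60 found!

Found at 3, 4 comps


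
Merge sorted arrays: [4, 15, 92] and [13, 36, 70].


Take 4 from A
Take 13 from B
Take 15 from A
Take 36 from B
Take 70 from B

Merged: [4, 13, 15, 36, 70, 92]


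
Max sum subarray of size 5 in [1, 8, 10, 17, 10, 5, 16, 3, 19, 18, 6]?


[0:5]: 46
[1:6]: 50
[2:7]: 58
[3:8]: 51
[4:9]: 53
[5:10]: 61
[6:11]: 62

Max: 62 at [6:11]


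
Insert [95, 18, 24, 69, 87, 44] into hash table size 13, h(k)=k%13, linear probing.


Insert 95: h=4 -> slot 4
Insert 18: h=5 -> slot 5
Insert 24: h=11 -> slot 11
Insert 69: h=4, 2 probes -> slot 6
Insert 87: h=9 -> slot 9
Insert 44: h=5, 2 probes -> slot 7

Table: [None, None, None, None, 95, 18, 69, 44, None, 87, None, 24, None]


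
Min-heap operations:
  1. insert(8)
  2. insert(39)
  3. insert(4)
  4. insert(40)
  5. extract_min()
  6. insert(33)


insert(8) -> [8]
insert(39) -> [8, 39]
insert(4) -> [4, 39, 8]
insert(40) -> [4, 39, 8, 40]
extract_min()->4, [8, 39, 40]
insert(33) -> [8, 33, 40, 39]

Final heap: [8, 33, 40, 39]


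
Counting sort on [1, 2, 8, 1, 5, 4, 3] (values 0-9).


Input: [1, 2, 8, 1, 5, 4, 3]
Counts: [0, 2, 1, 1, 1, 1, 0, 0, 1, 0]

Sorted: [1, 1, 2, 3, 4, 5, 8]


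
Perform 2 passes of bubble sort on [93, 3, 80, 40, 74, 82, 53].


Initial: [93, 3, 80, 40, 74, 82, 53]
Pass 1: [3, 80, 40, 74, 82, 53, 93] (6 swaps)
Pass 2: [3, 40, 74, 80, 53, 82, 93] (3 swaps)

After 2 passes: [3, 40, 74, 80, 53, 82, 93]


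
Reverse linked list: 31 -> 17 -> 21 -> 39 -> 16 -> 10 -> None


Step 1: curr=31, set curr.next=prev(None) | reversed so far: 31
Step 2: curr=17, set curr.next=prev(31) | reversed so far: 17 -> 31
Step 3: curr=21, set curr.next=prev(17) | reversed so far: 21 -> 17 -> 31
Step 4: curr=39, set curr.next=prev(21) | reversed so far: 39 -> 21 -> 17 -> 31
Step 5: curr=16, set curr.next=prev(39) | reversed so far: 16 -> 39 -> 21 -> 17 -> 31
Step 6: curr=10, set curr.next=prev(16) | reversed so far: 10 -> 16 -> 39 -> 21 -> 17 -> 31

10 -> 16 -> 39 -> 21 -> 17 -> 31 -> None


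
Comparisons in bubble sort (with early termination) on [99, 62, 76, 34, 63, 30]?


Algorithm: bubble sort (with early termination)
Input: [99, 62, 76, 34, 63, 30]
Sorted: [30, 34, 62, 63, 76, 99]

15


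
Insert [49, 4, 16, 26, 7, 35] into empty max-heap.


Insert 49: [49]
Insert 4: [49, 4]
Insert 16: [49, 4, 16]
Insert 26: [49, 26, 16, 4]
Insert 7: [49, 26, 16, 4, 7]
Insert 35: [49, 26, 35, 4, 7, 16]

Final heap: [49, 26, 35, 4, 7, 16]


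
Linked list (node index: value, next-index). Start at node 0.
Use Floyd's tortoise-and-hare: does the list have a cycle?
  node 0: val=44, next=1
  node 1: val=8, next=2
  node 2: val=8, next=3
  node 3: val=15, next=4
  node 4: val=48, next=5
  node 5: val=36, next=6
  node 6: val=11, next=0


Floyd's tortoise (slow, +1) and hare (fast, +2):
  init: slow=0, fast=0
  step 1: slow=1, fast=2
  step 2: slow=2, fast=4
  step 3: slow=3, fast=6
  step 4: slow=4, fast=1
  step 5: slow=5, fast=3
  step 6: slow=6, fast=5
  step 7: slow=0, fast=0
  slow == fast at node 0: cycle detected

Cycle: yes


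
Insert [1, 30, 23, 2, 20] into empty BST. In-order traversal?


Insert 1: root
Insert 30: R from 1
Insert 23: R from 1 -> L from 30
Insert 2: R from 1 -> L from 30 -> L from 23
Insert 20: R from 1 -> L from 30 -> L from 23 -> R from 2

In-order: [1, 2, 20, 23, 30]


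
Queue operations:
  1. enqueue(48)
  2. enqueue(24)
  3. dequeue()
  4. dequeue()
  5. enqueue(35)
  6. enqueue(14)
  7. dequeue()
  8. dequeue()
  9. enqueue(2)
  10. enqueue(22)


enqueue(48) -> [48]
enqueue(24) -> [48, 24]
dequeue()->48, [24]
dequeue()->24, []
enqueue(35) -> [35]
enqueue(14) -> [35, 14]
dequeue()->35, [14]
dequeue()->14, []
enqueue(2) -> [2]
enqueue(22) -> [2, 22]

Final queue: [2, 22]


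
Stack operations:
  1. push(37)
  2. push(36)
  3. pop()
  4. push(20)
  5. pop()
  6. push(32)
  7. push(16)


push(37) -> [37]
push(36) -> [37, 36]
pop()->36, [37]
push(20) -> [37, 20]
pop()->20, [37]
push(32) -> [37, 32]
push(16) -> [37, 32, 16]

Final stack: [37, 32, 16]


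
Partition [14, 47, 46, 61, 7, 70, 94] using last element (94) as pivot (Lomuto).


Pivot: 94
  14 <= 94: advance i (no swap)
  47 <= 94: advance i (no swap)
  46 <= 94: advance i (no swap)
  61 <= 94: advance i (no swap)
  7 <= 94: advance i (no swap)
  70 <= 94: advance i (no swap)
Place pivot at 6: [14, 47, 46, 61, 7, 70, 94]

Partitioned: [14, 47, 46, 61, 7, 70, 94]


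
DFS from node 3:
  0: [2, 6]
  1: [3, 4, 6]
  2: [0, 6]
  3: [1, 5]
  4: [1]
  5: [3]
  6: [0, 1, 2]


Visit 3, push [5, 1]
Visit 1, push [6, 4]
Visit 4, push []
Visit 6, push [2, 0]
Visit 0, push [2]
Visit 2, push []
Visit 5, push []

DFS order: [3, 1, 4, 6, 0, 2, 5]


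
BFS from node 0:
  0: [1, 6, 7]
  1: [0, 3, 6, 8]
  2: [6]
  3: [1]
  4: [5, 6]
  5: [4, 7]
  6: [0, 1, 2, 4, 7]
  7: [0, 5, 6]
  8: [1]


Visit 0, enqueue [1, 6, 7]
Visit 1, enqueue [3, 8]
Visit 6, enqueue [2, 4]
Visit 7, enqueue [5]
Visit 3, enqueue []
Visit 8, enqueue []
Visit 2, enqueue []
Visit 4, enqueue []
Visit 5, enqueue []

BFS order: [0, 1, 6, 7, 3, 8, 2, 4, 5]


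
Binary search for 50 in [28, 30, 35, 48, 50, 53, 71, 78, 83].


Step 1: lo=0, hi=8, mid=4, val=50

Found at index 4


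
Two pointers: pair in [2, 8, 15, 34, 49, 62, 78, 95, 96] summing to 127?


lo=0(2)+hi=8(96)=98
lo=1(8)+hi=8(96)=104
lo=2(15)+hi=8(96)=111
lo=3(34)+hi=8(96)=130
lo=3(34)+hi=7(95)=129
lo=3(34)+hi=6(78)=112
lo=4(49)+hi=6(78)=127

Yes: 49+78=127


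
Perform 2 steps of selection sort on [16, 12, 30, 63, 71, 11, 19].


Initial: [16, 12, 30, 63, 71, 11, 19]
Step 1: min=11 at 5
  Swap: [11, 12, 30, 63, 71, 16, 19]
Step 2: min=12 at 1
  Swap: [11, 12, 30, 63, 71, 16, 19]

After 2 steps: [11, 12, 30, 63, 71, 16, 19]


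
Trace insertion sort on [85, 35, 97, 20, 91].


Initial: [85, 35, 97, 20, 91]
Insert 35: [35, 85, 97, 20, 91]
Insert 97: [35, 85, 97, 20, 91]
Insert 20: [20, 35, 85, 97, 91]
Insert 91: [20, 35, 85, 91, 97]

Sorted: [20, 35, 85, 91, 97]


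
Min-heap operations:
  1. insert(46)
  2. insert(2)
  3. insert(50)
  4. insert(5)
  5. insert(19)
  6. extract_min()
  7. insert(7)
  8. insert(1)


insert(46) -> [46]
insert(2) -> [2, 46]
insert(50) -> [2, 46, 50]
insert(5) -> [2, 5, 50, 46]
insert(19) -> [2, 5, 50, 46, 19]
extract_min()->2, [5, 19, 50, 46]
insert(7) -> [5, 7, 50, 46, 19]
insert(1) -> [1, 7, 5, 46, 19, 50]

Final heap: [1, 7, 5, 46, 19, 50]


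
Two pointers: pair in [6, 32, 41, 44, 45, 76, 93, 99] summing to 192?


lo=0(6)+hi=7(99)=105
lo=1(32)+hi=7(99)=131
lo=2(41)+hi=7(99)=140
lo=3(44)+hi=7(99)=143
lo=4(45)+hi=7(99)=144
lo=5(76)+hi=7(99)=175
lo=6(93)+hi=7(99)=192

Yes: 93+99=192


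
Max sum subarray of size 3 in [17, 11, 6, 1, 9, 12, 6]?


[0:3]: 34
[1:4]: 18
[2:5]: 16
[3:6]: 22
[4:7]: 27

Max: 34 at [0:3]


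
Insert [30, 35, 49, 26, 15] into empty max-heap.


Insert 30: [30]
Insert 35: [35, 30]
Insert 49: [49, 30, 35]
Insert 26: [49, 30, 35, 26]
Insert 15: [49, 30, 35, 26, 15]

Final heap: [49, 30, 35, 26, 15]


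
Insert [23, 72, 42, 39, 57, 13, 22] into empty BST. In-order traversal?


Insert 23: root
Insert 72: R from 23
Insert 42: R from 23 -> L from 72
Insert 39: R from 23 -> L from 72 -> L from 42
Insert 57: R from 23 -> L from 72 -> R from 42
Insert 13: L from 23
Insert 22: L from 23 -> R from 13

In-order: [13, 22, 23, 39, 42, 57, 72]


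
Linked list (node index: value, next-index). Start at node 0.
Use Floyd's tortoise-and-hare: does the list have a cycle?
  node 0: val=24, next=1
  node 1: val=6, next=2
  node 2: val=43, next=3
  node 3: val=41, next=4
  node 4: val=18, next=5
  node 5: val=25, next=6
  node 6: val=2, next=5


Floyd's tortoise (slow, +1) and hare (fast, +2):
  init: slow=0, fast=0
  step 1: slow=1, fast=2
  step 2: slow=2, fast=4
  step 3: slow=3, fast=6
  step 4: slow=4, fast=6
  step 5: slow=5, fast=6
  step 6: slow=6, fast=6
  slow == fast at node 6: cycle detected

Cycle: yes


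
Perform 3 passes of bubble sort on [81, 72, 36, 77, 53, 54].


Initial: [81, 72, 36, 77, 53, 54]
Pass 1: [72, 36, 77, 53, 54, 81] (5 swaps)
Pass 2: [36, 72, 53, 54, 77, 81] (3 swaps)
Pass 3: [36, 53, 54, 72, 77, 81] (2 swaps)

After 3 passes: [36, 53, 54, 72, 77, 81]


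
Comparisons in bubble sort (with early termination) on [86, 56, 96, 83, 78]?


Algorithm: bubble sort (with early termination)
Input: [86, 56, 96, 83, 78]
Sorted: [56, 78, 83, 86, 96]

10


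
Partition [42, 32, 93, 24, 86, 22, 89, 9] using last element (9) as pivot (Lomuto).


Pivot: 9
Place pivot at 0: [9, 32, 93, 24, 86, 22, 89, 42]

Partitioned: [9, 32, 93, 24, 86, 22, 89, 42]


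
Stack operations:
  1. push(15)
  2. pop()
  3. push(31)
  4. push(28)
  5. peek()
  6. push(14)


push(15) -> [15]
pop()->15, []
push(31) -> [31]
push(28) -> [31, 28]
peek()->28
push(14) -> [31, 28, 14]

Final stack: [31, 28, 14]


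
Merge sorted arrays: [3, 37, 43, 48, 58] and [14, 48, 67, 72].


Take 3 from A
Take 14 from B
Take 37 from A
Take 43 from A
Take 48 from A
Take 48 from B
Take 58 from A

Merged: [3, 14, 37, 43, 48, 48, 58, 67, 72]


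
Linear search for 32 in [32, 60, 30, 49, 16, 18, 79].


i=0: 32==32 found!

Found at 0, 1 comps


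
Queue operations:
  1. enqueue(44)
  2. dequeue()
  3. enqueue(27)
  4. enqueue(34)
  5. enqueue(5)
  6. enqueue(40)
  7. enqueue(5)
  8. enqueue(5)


enqueue(44) -> [44]
dequeue()->44, []
enqueue(27) -> [27]
enqueue(34) -> [27, 34]
enqueue(5) -> [27, 34, 5]
enqueue(40) -> [27, 34, 5, 40]
enqueue(5) -> [27, 34, 5, 40, 5]
enqueue(5) -> [27, 34, 5, 40, 5, 5]

Final queue: [27, 34, 5, 40, 5, 5]


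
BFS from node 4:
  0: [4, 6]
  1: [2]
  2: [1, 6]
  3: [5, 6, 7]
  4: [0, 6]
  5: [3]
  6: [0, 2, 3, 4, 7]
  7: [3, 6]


Visit 4, enqueue [0, 6]
Visit 0, enqueue []
Visit 6, enqueue [2, 3, 7]
Visit 2, enqueue [1]
Visit 3, enqueue [5]
Visit 7, enqueue []
Visit 1, enqueue []
Visit 5, enqueue []

BFS order: [4, 0, 6, 2, 3, 7, 1, 5]


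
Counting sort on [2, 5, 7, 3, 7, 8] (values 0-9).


Input: [2, 5, 7, 3, 7, 8]
Counts: [0, 0, 1, 1, 0, 1, 0, 2, 1, 0]

Sorted: [2, 3, 5, 7, 7, 8]


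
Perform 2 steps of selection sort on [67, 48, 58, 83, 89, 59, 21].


Initial: [67, 48, 58, 83, 89, 59, 21]
Step 1: min=21 at 6
  Swap: [21, 48, 58, 83, 89, 59, 67]
Step 2: min=48 at 1
  Swap: [21, 48, 58, 83, 89, 59, 67]

After 2 steps: [21, 48, 58, 83, 89, 59, 67]


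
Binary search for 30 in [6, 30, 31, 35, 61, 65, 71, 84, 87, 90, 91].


Step 1: lo=0, hi=10, mid=5, val=65
Step 2: lo=0, hi=4, mid=2, val=31
Step 3: lo=0, hi=1, mid=0, val=6
Step 4: lo=1, hi=1, mid=1, val=30

Found at index 1


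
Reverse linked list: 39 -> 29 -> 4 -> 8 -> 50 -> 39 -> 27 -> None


Step 1: curr=39, set curr.next=prev(None) | reversed so far: 39
Step 2: curr=29, set curr.next=prev(39) | reversed so far: 29 -> 39
Step 3: curr=4, set curr.next=prev(29) | reversed so far: 4 -> 29 -> 39
Step 4: curr=8, set curr.next=prev(4) | reversed so far: 8 -> 4 -> 29 -> 39
Step 5: curr=50, set curr.next=prev(8) | reversed so far: 50 -> 8 -> 4 -> 29 -> 39
Step 6: curr=39, set curr.next=prev(50) | reversed so far: 39 -> 50 -> 8 -> 4 -> 29 -> 39
Step 7: curr=27, set curr.next=prev(39) | reversed so far: 27 -> 39 -> 50 -> 8 -> 4 -> 29 -> 39

27 -> 39 -> 50 -> 8 -> 4 -> 29 -> 39 -> None


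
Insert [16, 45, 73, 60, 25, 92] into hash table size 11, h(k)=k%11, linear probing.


Insert 16: h=5 -> slot 5
Insert 45: h=1 -> slot 1
Insert 73: h=7 -> slot 7
Insert 60: h=5, 1 probes -> slot 6
Insert 25: h=3 -> slot 3
Insert 92: h=4 -> slot 4

Table: [None, 45, None, 25, 92, 16, 60, 73, None, None, None]


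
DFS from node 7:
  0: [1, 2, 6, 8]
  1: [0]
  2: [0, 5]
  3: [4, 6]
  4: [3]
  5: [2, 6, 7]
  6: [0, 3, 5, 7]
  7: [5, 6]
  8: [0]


Visit 7, push [6, 5]
Visit 5, push [6, 2]
Visit 2, push [0]
Visit 0, push [8, 6, 1]
Visit 1, push []
Visit 6, push [3]
Visit 3, push [4]
Visit 4, push []
Visit 8, push []

DFS order: [7, 5, 2, 0, 1, 6, 3, 4, 8]


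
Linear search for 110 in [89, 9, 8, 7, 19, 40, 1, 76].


i=0: 89!=110
i=1: 9!=110
i=2: 8!=110
i=3: 7!=110
i=4: 19!=110
i=5: 40!=110
i=6: 1!=110
i=7: 76!=110

Not found, 8 comps


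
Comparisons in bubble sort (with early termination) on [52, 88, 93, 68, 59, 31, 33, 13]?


Algorithm: bubble sort (with early termination)
Input: [52, 88, 93, 68, 59, 31, 33, 13]
Sorted: [13, 31, 33, 52, 59, 68, 88, 93]

28


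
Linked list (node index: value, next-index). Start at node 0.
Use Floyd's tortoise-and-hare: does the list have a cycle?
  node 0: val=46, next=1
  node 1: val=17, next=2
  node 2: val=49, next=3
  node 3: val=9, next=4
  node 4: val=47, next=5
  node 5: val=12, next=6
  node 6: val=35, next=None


Floyd's tortoise (slow, +1) and hare (fast, +2):
  init: slow=0, fast=0
  step 1: slow=1, fast=2
  step 2: slow=2, fast=4
  step 3: slow=3, fast=6
  step 4: fast -> None, no cycle

Cycle: no


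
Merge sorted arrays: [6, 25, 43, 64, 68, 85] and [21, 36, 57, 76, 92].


Take 6 from A
Take 21 from B
Take 25 from A
Take 36 from B
Take 43 from A
Take 57 from B
Take 64 from A
Take 68 from A
Take 76 from B
Take 85 from A

Merged: [6, 21, 25, 36, 43, 57, 64, 68, 76, 85, 92]


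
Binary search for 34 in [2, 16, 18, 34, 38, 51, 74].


Step 1: lo=0, hi=6, mid=3, val=34

Found at index 3


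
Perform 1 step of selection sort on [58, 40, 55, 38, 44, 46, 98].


Initial: [58, 40, 55, 38, 44, 46, 98]
Step 1: min=38 at 3
  Swap: [38, 40, 55, 58, 44, 46, 98]

After 1 step: [38, 40, 55, 58, 44, 46, 98]


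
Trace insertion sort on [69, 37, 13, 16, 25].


Initial: [69, 37, 13, 16, 25]
Insert 37: [37, 69, 13, 16, 25]
Insert 13: [13, 37, 69, 16, 25]
Insert 16: [13, 16, 37, 69, 25]
Insert 25: [13, 16, 25, 37, 69]

Sorted: [13, 16, 25, 37, 69]


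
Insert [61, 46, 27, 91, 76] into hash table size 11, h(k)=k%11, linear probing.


Insert 61: h=6 -> slot 6
Insert 46: h=2 -> slot 2
Insert 27: h=5 -> slot 5
Insert 91: h=3 -> slot 3
Insert 76: h=10 -> slot 10

Table: [None, None, 46, 91, None, 27, 61, None, None, None, 76]


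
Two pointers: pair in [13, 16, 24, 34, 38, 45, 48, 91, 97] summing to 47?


lo=0(13)+hi=8(97)=110
lo=0(13)+hi=7(91)=104
lo=0(13)+hi=6(48)=61
lo=0(13)+hi=5(45)=58
lo=0(13)+hi=4(38)=51
lo=0(13)+hi=3(34)=47

Yes: 13+34=47


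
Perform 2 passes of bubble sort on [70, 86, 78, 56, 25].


Initial: [70, 86, 78, 56, 25]
Pass 1: [70, 78, 56, 25, 86] (3 swaps)
Pass 2: [70, 56, 25, 78, 86] (2 swaps)

After 2 passes: [70, 56, 25, 78, 86]


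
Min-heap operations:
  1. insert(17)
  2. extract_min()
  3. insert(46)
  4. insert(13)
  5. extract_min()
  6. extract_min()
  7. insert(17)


insert(17) -> [17]
extract_min()->17, []
insert(46) -> [46]
insert(13) -> [13, 46]
extract_min()->13, [46]
extract_min()->46, []
insert(17) -> [17]

Final heap: [17]


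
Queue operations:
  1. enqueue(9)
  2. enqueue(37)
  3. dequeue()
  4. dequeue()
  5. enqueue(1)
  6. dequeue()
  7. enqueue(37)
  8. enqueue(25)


enqueue(9) -> [9]
enqueue(37) -> [9, 37]
dequeue()->9, [37]
dequeue()->37, []
enqueue(1) -> [1]
dequeue()->1, []
enqueue(37) -> [37]
enqueue(25) -> [37, 25]

Final queue: [37, 25]


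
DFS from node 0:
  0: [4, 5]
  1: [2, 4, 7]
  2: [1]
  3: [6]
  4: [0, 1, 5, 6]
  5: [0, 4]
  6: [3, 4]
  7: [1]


Visit 0, push [5, 4]
Visit 4, push [6, 5, 1]
Visit 1, push [7, 2]
Visit 2, push []
Visit 7, push []
Visit 5, push []
Visit 6, push [3]
Visit 3, push []

DFS order: [0, 4, 1, 2, 7, 5, 6, 3]


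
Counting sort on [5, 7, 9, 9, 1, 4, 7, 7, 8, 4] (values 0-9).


Input: [5, 7, 9, 9, 1, 4, 7, 7, 8, 4]
Counts: [0, 1, 0, 0, 2, 1, 0, 3, 1, 2]

Sorted: [1, 4, 4, 5, 7, 7, 7, 8, 9, 9]


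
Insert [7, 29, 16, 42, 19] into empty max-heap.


Insert 7: [7]
Insert 29: [29, 7]
Insert 16: [29, 7, 16]
Insert 42: [42, 29, 16, 7]
Insert 19: [42, 29, 16, 7, 19]

Final heap: [42, 29, 16, 7, 19]


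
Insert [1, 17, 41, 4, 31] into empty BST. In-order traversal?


Insert 1: root
Insert 17: R from 1
Insert 41: R from 1 -> R from 17
Insert 4: R from 1 -> L from 17
Insert 31: R from 1 -> R from 17 -> L from 41

In-order: [1, 4, 17, 31, 41]


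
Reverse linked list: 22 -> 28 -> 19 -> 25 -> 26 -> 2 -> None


Step 1: curr=22, set curr.next=prev(None) | reversed so far: 22
Step 2: curr=28, set curr.next=prev(22) | reversed so far: 28 -> 22
Step 3: curr=19, set curr.next=prev(28) | reversed so far: 19 -> 28 -> 22
Step 4: curr=25, set curr.next=prev(19) | reversed so far: 25 -> 19 -> 28 -> 22
Step 5: curr=26, set curr.next=prev(25) | reversed so far: 26 -> 25 -> 19 -> 28 -> 22
Step 6: curr=2, set curr.next=prev(26) | reversed so far: 2 -> 26 -> 25 -> 19 -> 28 -> 22

2 -> 26 -> 25 -> 19 -> 28 -> 22 -> None


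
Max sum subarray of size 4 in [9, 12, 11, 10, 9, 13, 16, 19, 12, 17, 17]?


[0:4]: 42
[1:5]: 42
[2:6]: 43
[3:7]: 48
[4:8]: 57
[5:9]: 60
[6:10]: 64
[7:11]: 65

Max: 65 at [7:11]


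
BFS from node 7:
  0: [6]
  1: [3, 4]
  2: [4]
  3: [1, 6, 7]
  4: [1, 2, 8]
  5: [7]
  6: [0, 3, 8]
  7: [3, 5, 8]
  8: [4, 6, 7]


Visit 7, enqueue [3, 5, 8]
Visit 3, enqueue [1, 6]
Visit 5, enqueue []
Visit 8, enqueue [4]
Visit 1, enqueue []
Visit 6, enqueue [0]
Visit 4, enqueue [2]
Visit 0, enqueue []
Visit 2, enqueue []

BFS order: [7, 3, 5, 8, 1, 6, 4, 0, 2]


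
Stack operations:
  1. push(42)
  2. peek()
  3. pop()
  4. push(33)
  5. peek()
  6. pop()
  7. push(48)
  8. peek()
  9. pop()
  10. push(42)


push(42) -> [42]
peek()->42
pop()->42, []
push(33) -> [33]
peek()->33
pop()->33, []
push(48) -> [48]
peek()->48
pop()->48, []
push(42) -> [42]

Final stack: [42]


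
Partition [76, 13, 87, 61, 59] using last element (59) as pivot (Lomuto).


Pivot: 59
  13 <= 59: swap -> [13, 76, 87, 61, 59]
Place pivot at 1: [13, 59, 87, 61, 76]

Partitioned: [13, 59, 87, 61, 76]


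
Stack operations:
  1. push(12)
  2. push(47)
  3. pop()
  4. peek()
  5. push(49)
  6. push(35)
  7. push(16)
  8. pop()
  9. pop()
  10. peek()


push(12) -> [12]
push(47) -> [12, 47]
pop()->47, [12]
peek()->12
push(49) -> [12, 49]
push(35) -> [12, 49, 35]
push(16) -> [12, 49, 35, 16]
pop()->16, [12, 49, 35]
pop()->35, [12, 49]
peek()->49

Final stack: [12, 49]


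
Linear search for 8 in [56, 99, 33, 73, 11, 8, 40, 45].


i=0: 56!=8
i=1: 99!=8
i=2: 33!=8
i=3: 73!=8
i=4: 11!=8
i=5: 8==8 found!

Found at 5, 6 comps


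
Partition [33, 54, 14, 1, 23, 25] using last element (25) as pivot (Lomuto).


Pivot: 25
  14 <= 25: swap -> [14, 54, 33, 1, 23, 25]
  1 <= 25: swap -> [14, 1, 33, 54, 23, 25]
  23 <= 25: swap -> [14, 1, 23, 54, 33, 25]
Place pivot at 3: [14, 1, 23, 25, 33, 54]

Partitioned: [14, 1, 23, 25, 33, 54]


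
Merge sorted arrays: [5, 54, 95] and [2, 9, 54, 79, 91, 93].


Take 2 from B
Take 5 from A
Take 9 from B
Take 54 from A
Take 54 from B
Take 79 from B
Take 91 from B
Take 93 from B

Merged: [2, 5, 9, 54, 54, 79, 91, 93, 95]


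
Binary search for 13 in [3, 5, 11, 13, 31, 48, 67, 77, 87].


Step 1: lo=0, hi=8, mid=4, val=31
Step 2: lo=0, hi=3, mid=1, val=5
Step 3: lo=2, hi=3, mid=2, val=11
Step 4: lo=3, hi=3, mid=3, val=13

Found at index 3


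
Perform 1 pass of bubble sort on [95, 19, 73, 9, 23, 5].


Initial: [95, 19, 73, 9, 23, 5]
Pass 1: [19, 73, 9, 23, 5, 95] (5 swaps)

After 1 pass: [19, 73, 9, 23, 5, 95]


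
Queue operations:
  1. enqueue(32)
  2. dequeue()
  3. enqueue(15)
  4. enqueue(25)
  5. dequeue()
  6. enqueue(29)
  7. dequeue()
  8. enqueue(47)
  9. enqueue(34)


enqueue(32) -> [32]
dequeue()->32, []
enqueue(15) -> [15]
enqueue(25) -> [15, 25]
dequeue()->15, [25]
enqueue(29) -> [25, 29]
dequeue()->25, [29]
enqueue(47) -> [29, 47]
enqueue(34) -> [29, 47, 34]

Final queue: [29, 47, 34]


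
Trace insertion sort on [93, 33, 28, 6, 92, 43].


Initial: [93, 33, 28, 6, 92, 43]
Insert 33: [33, 93, 28, 6, 92, 43]
Insert 28: [28, 33, 93, 6, 92, 43]
Insert 6: [6, 28, 33, 93, 92, 43]
Insert 92: [6, 28, 33, 92, 93, 43]
Insert 43: [6, 28, 33, 43, 92, 93]

Sorted: [6, 28, 33, 43, 92, 93]


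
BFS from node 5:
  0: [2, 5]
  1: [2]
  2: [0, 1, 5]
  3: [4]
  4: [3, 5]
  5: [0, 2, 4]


Visit 5, enqueue [0, 2, 4]
Visit 0, enqueue []
Visit 2, enqueue [1]
Visit 4, enqueue [3]
Visit 1, enqueue []
Visit 3, enqueue []

BFS order: [5, 0, 2, 4, 1, 3]


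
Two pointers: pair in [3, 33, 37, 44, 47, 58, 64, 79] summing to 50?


lo=0(3)+hi=7(79)=82
lo=0(3)+hi=6(64)=67
lo=0(3)+hi=5(58)=61
lo=0(3)+hi=4(47)=50

Yes: 3+47=50


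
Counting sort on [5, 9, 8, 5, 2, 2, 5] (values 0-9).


Input: [5, 9, 8, 5, 2, 2, 5]
Counts: [0, 0, 2, 0, 0, 3, 0, 0, 1, 1]

Sorted: [2, 2, 5, 5, 5, 8, 9]


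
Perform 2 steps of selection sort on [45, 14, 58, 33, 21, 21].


Initial: [45, 14, 58, 33, 21, 21]
Step 1: min=14 at 1
  Swap: [14, 45, 58, 33, 21, 21]
Step 2: min=21 at 4
  Swap: [14, 21, 58, 33, 45, 21]

After 2 steps: [14, 21, 58, 33, 45, 21]


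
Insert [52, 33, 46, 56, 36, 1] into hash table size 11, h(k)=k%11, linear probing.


Insert 52: h=8 -> slot 8
Insert 33: h=0 -> slot 0
Insert 46: h=2 -> slot 2
Insert 56: h=1 -> slot 1
Insert 36: h=3 -> slot 3
Insert 1: h=1, 3 probes -> slot 4

Table: [33, 56, 46, 36, 1, None, None, None, 52, None, None]


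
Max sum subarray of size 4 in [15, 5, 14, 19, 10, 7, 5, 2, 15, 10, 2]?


[0:4]: 53
[1:5]: 48
[2:6]: 50
[3:7]: 41
[4:8]: 24
[5:9]: 29
[6:10]: 32
[7:11]: 29

Max: 53 at [0:4]


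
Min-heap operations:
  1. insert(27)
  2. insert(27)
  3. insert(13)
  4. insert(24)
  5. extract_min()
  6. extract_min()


insert(27) -> [27]
insert(27) -> [27, 27]
insert(13) -> [13, 27, 27]
insert(24) -> [13, 24, 27, 27]
extract_min()->13, [24, 27, 27]
extract_min()->24, [27, 27]

Final heap: [27, 27]


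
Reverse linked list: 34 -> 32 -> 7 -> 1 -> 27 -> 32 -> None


Step 1: curr=34, set curr.next=prev(None) | reversed so far: 34
Step 2: curr=32, set curr.next=prev(34) | reversed so far: 32 -> 34
Step 3: curr=7, set curr.next=prev(32) | reversed so far: 7 -> 32 -> 34
Step 4: curr=1, set curr.next=prev(7) | reversed so far: 1 -> 7 -> 32 -> 34
Step 5: curr=27, set curr.next=prev(1) | reversed so far: 27 -> 1 -> 7 -> 32 -> 34
Step 6: curr=32, set curr.next=prev(27) | reversed so far: 32 -> 27 -> 1 -> 7 -> 32 -> 34

32 -> 27 -> 1 -> 7 -> 32 -> 34 -> None


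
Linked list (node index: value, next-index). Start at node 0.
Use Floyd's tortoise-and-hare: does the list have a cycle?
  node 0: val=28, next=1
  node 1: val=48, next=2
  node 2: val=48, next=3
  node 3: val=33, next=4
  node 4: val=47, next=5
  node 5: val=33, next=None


Floyd's tortoise (slow, +1) and hare (fast, +2):
  init: slow=0, fast=0
  step 1: slow=1, fast=2
  step 2: slow=2, fast=4
  step 3: fast 4->5->None, no cycle

Cycle: no


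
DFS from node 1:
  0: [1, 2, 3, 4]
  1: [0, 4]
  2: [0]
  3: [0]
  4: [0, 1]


Visit 1, push [4, 0]
Visit 0, push [4, 3, 2]
Visit 2, push []
Visit 3, push []
Visit 4, push []

DFS order: [1, 0, 2, 3, 4]


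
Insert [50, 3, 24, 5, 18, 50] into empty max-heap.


Insert 50: [50]
Insert 3: [50, 3]
Insert 24: [50, 3, 24]
Insert 5: [50, 5, 24, 3]
Insert 18: [50, 18, 24, 3, 5]
Insert 50: [50, 18, 50, 3, 5, 24]

Final heap: [50, 18, 50, 3, 5, 24]


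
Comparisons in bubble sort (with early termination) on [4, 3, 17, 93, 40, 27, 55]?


Algorithm: bubble sort (with early termination)
Input: [4, 3, 17, 93, 40, 27, 55]
Sorted: [3, 4, 17, 27, 40, 55, 93]

15


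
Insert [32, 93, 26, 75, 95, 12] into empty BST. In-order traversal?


Insert 32: root
Insert 93: R from 32
Insert 26: L from 32
Insert 75: R from 32 -> L from 93
Insert 95: R from 32 -> R from 93
Insert 12: L from 32 -> L from 26

In-order: [12, 26, 32, 75, 93, 95]


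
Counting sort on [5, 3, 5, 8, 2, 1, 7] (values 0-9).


Input: [5, 3, 5, 8, 2, 1, 7]
Counts: [0, 1, 1, 1, 0, 2, 0, 1, 1, 0]

Sorted: [1, 2, 3, 5, 5, 7, 8]


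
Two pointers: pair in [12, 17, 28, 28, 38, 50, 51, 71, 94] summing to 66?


lo=0(12)+hi=8(94)=106
lo=0(12)+hi=7(71)=83
lo=0(12)+hi=6(51)=63
lo=1(17)+hi=6(51)=68
lo=1(17)+hi=5(50)=67
lo=1(17)+hi=4(38)=55
lo=2(28)+hi=4(38)=66

Yes: 28+38=66


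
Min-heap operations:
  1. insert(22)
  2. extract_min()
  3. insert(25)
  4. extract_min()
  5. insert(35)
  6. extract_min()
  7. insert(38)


insert(22) -> [22]
extract_min()->22, []
insert(25) -> [25]
extract_min()->25, []
insert(35) -> [35]
extract_min()->35, []
insert(38) -> [38]

Final heap: [38]


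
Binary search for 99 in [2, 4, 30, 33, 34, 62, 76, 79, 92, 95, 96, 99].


Step 1: lo=0, hi=11, mid=5, val=62
Step 2: lo=6, hi=11, mid=8, val=92
Step 3: lo=9, hi=11, mid=10, val=96
Step 4: lo=11, hi=11, mid=11, val=99

Found at index 11


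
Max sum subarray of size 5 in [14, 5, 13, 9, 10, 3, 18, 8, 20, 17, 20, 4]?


[0:5]: 51
[1:6]: 40
[2:7]: 53
[3:8]: 48
[4:9]: 59
[5:10]: 66
[6:11]: 83
[7:12]: 69

Max: 83 at [6:11]


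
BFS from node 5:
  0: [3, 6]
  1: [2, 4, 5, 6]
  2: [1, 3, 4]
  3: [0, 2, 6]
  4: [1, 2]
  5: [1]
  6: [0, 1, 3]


Visit 5, enqueue [1]
Visit 1, enqueue [2, 4, 6]
Visit 2, enqueue [3]
Visit 4, enqueue []
Visit 6, enqueue [0]
Visit 3, enqueue []
Visit 0, enqueue []

BFS order: [5, 1, 2, 4, 6, 3, 0]


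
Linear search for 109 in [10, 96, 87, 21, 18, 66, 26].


i=0: 10!=109
i=1: 96!=109
i=2: 87!=109
i=3: 21!=109
i=4: 18!=109
i=5: 66!=109
i=6: 26!=109

Not found, 7 comps


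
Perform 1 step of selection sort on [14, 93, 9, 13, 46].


Initial: [14, 93, 9, 13, 46]
Step 1: min=9 at 2
  Swap: [9, 93, 14, 13, 46]

After 1 step: [9, 93, 14, 13, 46]


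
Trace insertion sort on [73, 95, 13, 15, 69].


Initial: [73, 95, 13, 15, 69]
Insert 95: [73, 95, 13, 15, 69]
Insert 13: [13, 73, 95, 15, 69]
Insert 15: [13, 15, 73, 95, 69]
Insert 69: [13, 15, 69, 73, 95]

Sorted: [13, 15, 69, 73, 95]


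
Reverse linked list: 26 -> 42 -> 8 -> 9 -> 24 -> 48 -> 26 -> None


Step 1: curr=26, set curr.next=prev(None) | reversed so far: 26
Step 2: curr=42, set curr.next=prev(26) | reversed so far: 42 -> 26
Step 3: curr=8, set curr.next=prev(42) | reversed so far: 8 -> 42 -> 26
Step 4: curr=9, set curr.next=prev(8) | reversed so far: 9 -> 8 -> 42 -> 26
Step 5: curr=24, set curr.next=prev(9) | reversed so far: 24 -> 9 -> 8 -> 42 -> 26
Step 6: curr=48, set curr.next=prev(24) | reversed so far: 48 -> 24 -> 9 -> 8 -> 42 -> 26
Step 7: curr=26, set curr.next=prev(48) | reversed so far: 26 -> 48 -> 24 -> 9 -> 8 -> 42 -> 26

26 -> 48 -> 24 -> 9 -> 8 -> 42 -> 26 -> None


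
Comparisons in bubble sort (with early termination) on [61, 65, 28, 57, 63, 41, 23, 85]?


Algorithm: bubble sort (with early termination)
Input: [61, 65, 28, 57, 63, 41, 23, 85]
Sorted: [23, 28, 41, 57, 61, 63, 65, 85]

28


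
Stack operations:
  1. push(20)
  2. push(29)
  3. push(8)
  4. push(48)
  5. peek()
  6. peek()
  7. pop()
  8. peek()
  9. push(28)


push(20) -> [20]
push(29) -> [20, 29]
push(8) -> [20, 29, 8]
push(48) -> [20, 29, 8, 48]
peek()->48
peek()->48
pop()->48, [20, 29, 8]
peek()->8
push(28) -> [20, 29, 8, 28]

Final stack: [20, 29, 8, 28]


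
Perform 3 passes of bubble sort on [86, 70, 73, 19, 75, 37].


Initial: [86, 70, 73, 19, 75, 37]
Pass 1: [70, 73, 19, 75, 37, 86] (5 swaps)
Pass 2: [70, 19, 73, 37, 75, 86] (2 swaps)
Pass 3: [19, 70, 37, 73, 75, 86] (2 swaps)

After 3 passes: [19, 70, 37, 73, 75, 86]


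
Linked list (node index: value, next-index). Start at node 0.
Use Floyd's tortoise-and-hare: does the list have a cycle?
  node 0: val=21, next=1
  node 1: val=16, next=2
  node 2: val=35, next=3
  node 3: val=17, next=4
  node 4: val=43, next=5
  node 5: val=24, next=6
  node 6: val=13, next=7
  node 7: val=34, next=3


Floyd's tortoise (slow, +1) and hare (fast, +2):
  init: slow=0, fast=0
  step 1: slow=1, fast=2
  step 2: slow=2, fast=4
  step 3: slow=3, fast=6
  step 4: slow=4, fast=3
  step 5: slow=5, fast=5
  slow == fast at node 5: cycle detected

Cycle: yes
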